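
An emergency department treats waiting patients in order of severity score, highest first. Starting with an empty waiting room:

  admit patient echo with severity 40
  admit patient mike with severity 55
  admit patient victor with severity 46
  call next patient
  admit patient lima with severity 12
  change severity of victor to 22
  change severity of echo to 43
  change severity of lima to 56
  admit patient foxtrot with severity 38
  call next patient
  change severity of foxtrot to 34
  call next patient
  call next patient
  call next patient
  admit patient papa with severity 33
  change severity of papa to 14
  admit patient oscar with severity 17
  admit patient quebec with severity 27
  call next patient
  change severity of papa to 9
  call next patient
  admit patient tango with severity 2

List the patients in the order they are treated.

mike → lima → echo → foxtrot → victor → quebec → oscar

add echo (severity 40) → {echo:40}
add mike (severity 55) → {mike:55, echo:40}
add victor (severity 46) → {mike:55, victor:46, echo:40}
call next patient → mike; now {victor:46, echo:40}
add lima (severity 12) → {victor:46, echo:40, lima:12}
update victor to severity 22 → {echo:40, victor:22, lima:12}
update echo to severity 43 → {echo:43, victor:22, lima:12}
update lima to severity 56 → {lima:56, echo:43, victor:22}
add foxtrot (severity 38) → {lima:56, echo:43, foxtrot:38, victor:22}
call next patient → lima; now {echo:43, foxtrot:38, victor:22}
update foxtrot to severity 34 → {echo:43, foxtrot:34, victor:22}
call next patient → echo; now {foxtrot:34, victor:22}
call next patient → foxtrot; now {victor:22}
call next patient → victor; now {}
add papa (severity 33) → {papa:33}
update papa to severity 14 → {papa:14}
add oscar (severity 17) → {oscar:17, papa:14}
add quebec (severity 27) → {quebec:27, oscar:17, papa:14}
call next patient → quebec; now {oscar:17, papa:14}
update papa to severity 9 → {oscar:17, papa:9}
call next patient → oscar; now {papa:9}
add tango (severity 2) → {papa:9, tango:2}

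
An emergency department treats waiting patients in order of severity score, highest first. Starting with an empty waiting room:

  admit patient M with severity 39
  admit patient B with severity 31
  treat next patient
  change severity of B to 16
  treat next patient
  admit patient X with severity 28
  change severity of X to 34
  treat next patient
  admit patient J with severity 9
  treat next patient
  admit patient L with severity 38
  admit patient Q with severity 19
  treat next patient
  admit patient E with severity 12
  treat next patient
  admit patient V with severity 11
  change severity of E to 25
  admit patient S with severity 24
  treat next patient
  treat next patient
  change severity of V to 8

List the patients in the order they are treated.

add M (severity 39) → {M:39}
add B (severity 31) → {M:39, B:31}
treat next patient → M; now {B:31}
update B to severity 16 → {B:16}
treat next patient → B; now {}
add X (severity 28) → {X:28}
update X to severity 34 → {X:34}
treat next patient → X; now {}
add J (severity 9) → {J:9}
treat next patient → J; now {}
add L (severity 38) → {L:38}
add Q (severity 19) → {L:38, Q:19}
treat next patient → L; now {Q:19}
add E (severity 12) → {Q:19, E:12}
treat next patient → Q; now {E:12}
add V (severity 11) → {E:12, V:11}
update E to severity 25 → {E:25, V:11}
add S (severity 24) → {E:25, S:24, V:11}
treat next patient → E; now {S:24, V:11}
treat next patient → S; now {V:11}
update V to severity 8 → {V:8}

M → B → X → J → L → Q → E → S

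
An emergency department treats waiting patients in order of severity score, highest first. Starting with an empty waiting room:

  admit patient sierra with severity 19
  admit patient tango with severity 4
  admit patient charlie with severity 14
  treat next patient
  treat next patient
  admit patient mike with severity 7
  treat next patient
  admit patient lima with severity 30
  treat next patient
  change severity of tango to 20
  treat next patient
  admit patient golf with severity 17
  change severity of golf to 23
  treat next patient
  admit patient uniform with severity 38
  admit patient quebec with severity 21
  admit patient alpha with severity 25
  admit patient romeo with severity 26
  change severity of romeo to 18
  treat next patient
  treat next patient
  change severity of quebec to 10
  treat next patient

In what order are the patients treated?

add sierra (severity 19) → {sierra:19}
add tango (severity 4) → {sierra:19, tango:4}
add charlie (severity 14) → {sierra:19, charlie:14, tango:4}
treat next patient → sierra; now {charlie:14, tango:4}
treat next patient → charlie; now {tango:4}
add mike (severity 7) → {mike:7, tango:4}
treat next patient → mike; now {tango:4}
add lima (severity 30) → {lima:30, tango:4}
treat next patient → lima; now {tango:4}
update tango to severity 20 → {tango:20}
treat next patient → tango; now {}
add golf (severity 17) → {golf:17}
update golf to severity 23 → {golf:23}
treat next patient → golf; now {}
add uniform (severity 38) → {uniform:38}
add quebec (severity 21) → {uniform:38, quebec:21}
add alpha (severity 25) → {uniform:38, alpha:25, quebec:21}
add romeo (severity 26) → {uniform:38, romeo:26, alpha:25, quebec:21}
update romeo to severity 18 → {uniform:38, alpha:25, quebec:21, romeo:18}
treat next patient → uniform; now {alpha:25, quebec:21, romeo:18}
treat next patient → alpha; now {quebec:21, romeo:18}
update quebec to severity 10 → {romeo:18, quebec:10}
treat next patient → romeo; now {quebec:10}

[sierra, charlie, mike, lima, tango, golf, uniform, alpha, romeo]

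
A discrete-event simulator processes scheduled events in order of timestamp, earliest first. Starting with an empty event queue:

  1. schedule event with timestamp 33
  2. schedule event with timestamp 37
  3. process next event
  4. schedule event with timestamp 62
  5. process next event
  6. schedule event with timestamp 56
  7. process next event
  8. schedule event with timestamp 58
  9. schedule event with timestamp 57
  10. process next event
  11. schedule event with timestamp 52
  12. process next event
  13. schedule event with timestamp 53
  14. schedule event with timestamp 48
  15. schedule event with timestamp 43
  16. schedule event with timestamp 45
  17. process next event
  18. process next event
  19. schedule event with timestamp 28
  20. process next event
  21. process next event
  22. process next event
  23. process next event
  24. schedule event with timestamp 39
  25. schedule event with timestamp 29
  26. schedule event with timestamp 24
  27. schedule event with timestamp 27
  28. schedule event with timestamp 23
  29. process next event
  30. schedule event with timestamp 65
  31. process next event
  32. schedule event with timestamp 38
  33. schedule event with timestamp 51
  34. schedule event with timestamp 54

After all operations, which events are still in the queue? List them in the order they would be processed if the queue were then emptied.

insert 33 → {33}
insert 37 → {33, 37}
process next event → 33; now {37}
insert 62 → {37, 62}
process next event → 37; now {62}
insert 56 → {56, 62}
process next event → 56; now {62}
insert 58 → {58, 62}
insert 57 → {57, 58, 62}
process next event → 57; now {58, 62}
insert 52 → {52, 58, 62}
process next event → 52; now {58, 62}
insert 53 → {53, 58, 62}
insert 48 → {48, 53, 58, 62}
insert 43 → {43, 48, 53, 58, 62}
insert 45 → {43, 45, 48, 53, 58, 62}
process next event → 43; now {45, 48, 53, 58, 62}
process next event → 45; now {48, 53, 58, 62}
insert 28 → {28, 48, 53, 58, 62}
process next event → 28; now {48, 53, 58, 62}
process next event → 48; now {53, 58, 62}
process next event → 53; now {58, 62}
process next event → 58; now {62}
insert 39 → {39, 62}
insert 29 → {29, 39, 62}
insert 24 → {24, 29, 39, 62}
insert 27 → {24, 27, 29, 39, 62}
insert 23 → {23, 24, 27, 29, 39, 62}
process next event → 23; now {24, 27, 29, 39, 62}
insert 65 → {24, 27, 29, 39, 62, 65}
process next event → 24; now {27, 29, 39, 62, 65}
insert 38 → {27, 29, 38, 39, 62, 65}
insert 51 → {27, 29, 38, 39, 51, 62, 65}
insert 54 → {27, 29, 38, 39, 51, 54, 62, 65}

27, 29, 38, 39, 51, 54, 62, 65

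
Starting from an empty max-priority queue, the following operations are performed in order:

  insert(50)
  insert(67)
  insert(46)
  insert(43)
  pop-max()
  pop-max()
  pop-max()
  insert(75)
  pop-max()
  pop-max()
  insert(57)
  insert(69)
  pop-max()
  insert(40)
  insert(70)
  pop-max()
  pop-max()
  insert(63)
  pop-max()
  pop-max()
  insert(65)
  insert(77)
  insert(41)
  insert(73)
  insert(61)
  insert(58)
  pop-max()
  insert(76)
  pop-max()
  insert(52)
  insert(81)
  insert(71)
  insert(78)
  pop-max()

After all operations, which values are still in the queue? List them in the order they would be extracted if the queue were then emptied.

insert 50 → {50}
insert 67 → {67, 50}
insert 46 → {67, 50, 46}
insert 43 → {67, 50, 46, 43}
pop-max → 67; now {50, 46, 43}
pop-max → 50; now {46, 43}
pop-max → 46; now {43}
insert 75 → {75, 43}
pop-max → 75; now {43}
pop-max → 43; now {}
insert 57 → {57}
insert 69 → {69, 57}
pop-max → 69; now {57}
insert 40 → {57, 40}
insert 70 → {70, 57, 40}
pop-max → 70; now {57, 40}
pop-max → 57; now {40}
insert 63 → {63, 40}
pop-max → 63; now {40}
pop-max → 40; now {}
insert 65 → {65}
insert 77 → {77, 65}
insert 41 → {77, 65, 41}
insert 73 → {77, 73, 65, 41}
insert 61 → {77, 73, 65, 61, 41}
insert 58 → {77, 73, 65, 61, 58, 41}
pop-max → 77; now {73, 65, 61, 58, 41}
insert 76 → {76, 73, 65, 61, 58, 41}
pop-max → 76; now {73, 65, 61, 58, 41}
insert 52 → {73, 65, 61, 58, 52, 41}
insert 81 → {81, 73, 65, 61, 58, 52, 41}
insert 71 → {81, 73, 71, 65, 61, 58, 52, 41}
insert 78 → {81, 78, 73, 71, 65, 61, 58, 52, 41}
pop-max → 81; now {78, 73, 71, 65, 61, 58, 52, 41}

[78, 73, 71, 65, 61, 58, 52, 41]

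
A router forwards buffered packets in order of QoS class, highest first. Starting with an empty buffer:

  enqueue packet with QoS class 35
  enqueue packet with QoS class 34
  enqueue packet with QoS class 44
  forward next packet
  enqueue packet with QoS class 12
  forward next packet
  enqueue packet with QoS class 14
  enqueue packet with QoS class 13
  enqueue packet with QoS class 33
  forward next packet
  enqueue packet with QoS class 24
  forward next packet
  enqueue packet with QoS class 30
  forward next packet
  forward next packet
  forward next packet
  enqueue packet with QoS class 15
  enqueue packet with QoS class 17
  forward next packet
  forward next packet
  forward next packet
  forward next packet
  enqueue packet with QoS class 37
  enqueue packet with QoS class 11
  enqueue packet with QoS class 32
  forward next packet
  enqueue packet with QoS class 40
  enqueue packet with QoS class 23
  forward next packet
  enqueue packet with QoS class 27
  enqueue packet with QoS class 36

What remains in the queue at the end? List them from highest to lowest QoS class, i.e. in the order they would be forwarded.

insert 35 → {35}
insert 34 → {35, 34}
insert 44 → {44, 35, 34}
forward next packet → 44; now {35, 34}
insert 12 → {35, 34, 12}
forward next packet → 35; now {34, 12}
insert 14 → {34, 14, 12}
insert 13 → {34, 14, 13, 12}
insert 33 → {34, 33, 14, 13, 12}
forward next packet → 34; now {33, 14, 13, 12}
insert 24 → {33, 24, 14, 13, 12}
forward next packet → 33; now {24, 14, 13, 12}
insert 30 → {30, 24, 14, 13, 12}
forward next packet → 30; now {24, 14, 13, 12}
forward next packet → 24; now {14, 13, 12}
forward next packet → 14; now {13, 12}
insert 15 → {15, 13, 12}
insert 17 → {17, 15, 13, 12}
forward next packet → 17; now {15, 13, 12}
forward next packet → 15; now {13, 12}
forward next packet → 13; now {12}
forward next packet → 12; now {}
insert 37 → {37}
insert 11 → {37, 11}
insert 32 → {37, 32, 11}
forward next packet → 37; now {32, 11}
insert 40 → {40, 32, 11}
insert 23 → {40, 32, 23, 11}
forward next packet → 40; now {32, 23, 11}
insert 27 → {32, 27, 23, 11}
insert 36 → {36, 32, 27, 23, 11}

36 → 32 → 27 → 23 → 11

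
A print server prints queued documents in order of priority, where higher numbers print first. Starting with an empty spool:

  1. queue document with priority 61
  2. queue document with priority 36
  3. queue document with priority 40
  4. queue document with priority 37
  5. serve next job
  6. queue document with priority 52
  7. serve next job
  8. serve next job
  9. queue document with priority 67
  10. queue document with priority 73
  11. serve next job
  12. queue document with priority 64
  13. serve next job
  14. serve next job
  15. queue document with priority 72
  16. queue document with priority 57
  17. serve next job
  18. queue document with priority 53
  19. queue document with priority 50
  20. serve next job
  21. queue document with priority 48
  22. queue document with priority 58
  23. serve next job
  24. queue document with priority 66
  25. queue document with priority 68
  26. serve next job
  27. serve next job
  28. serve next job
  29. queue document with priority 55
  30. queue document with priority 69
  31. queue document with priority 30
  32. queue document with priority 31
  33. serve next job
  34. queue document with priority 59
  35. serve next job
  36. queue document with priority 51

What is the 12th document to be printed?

insert 61 → {61}
insert 36 → {61, 36}
insert 40 → {61, 40, 36}
insert 37 → {61, 40, 37, 36}
serve next job → 61; now {40, 37, 36}
insert 52 → {52, 40, 37, 36}
serve next job → 52; now {40, 37, 36}
serve next job → 40; now {37, 36}
insert 67 → {67, 37, 36}
insert 73 → {73, 67, 37, 36}
serve next job → 73; now {67, 37, 36}
insert 64 → {67, 64, 37, 36}
serve next job → 67; now {64, 37, 36}
serve next job → 64; now {37, 36}
insert 72 → {72, 37, 36}
insert 57 → {72, 57, 37, 36}
serve next job → 72; now {57, 37, 36}
insert 53 → {57, 53, 37, 36}
insert 50 → {57, 53, 50, 37, 36}
serve next job → 57; now {53, 50, 37, 36}
insert 48 → {53, 50, 48, 37, 36}
insert 58 → {58, 53, 50, 48, 37, 36}
serve next job → 58; now {53, 50, 48, 37, 36}
insert 66 → {66, 53, 50, 48, 37, 36}
insert 68 → {68, 66, 53, 50, 48, 37, 36}
serve next job → 68; now {66, 53, 50, 48, 37, 36}
serve next job → 66; now {53, 50, 48, 37, 36}
serve next job → 53; now {50, 48, 37, 36}
insert 55 → {55, 50, 48, 37, 36}
insert 69 → {69, 55, 50, 48, 37, 36}
insert 30 → {69, 55, 50, 48, 37, 36, 30}
insert 31 → {69, 55, 50, 48, 37, 36, 31, 30}
serve next job → 69; now {55, 50, 48, 37, 36, 31, 30}
insert 59 → {59, 55, 50, 48, 37, 36, 31, 30}
serve next job → 59; now {55, 50, 48, 37, 36, 31, 30}
insert 51 → {55, 51, 50, 48, 37, 36, 31, 30}

53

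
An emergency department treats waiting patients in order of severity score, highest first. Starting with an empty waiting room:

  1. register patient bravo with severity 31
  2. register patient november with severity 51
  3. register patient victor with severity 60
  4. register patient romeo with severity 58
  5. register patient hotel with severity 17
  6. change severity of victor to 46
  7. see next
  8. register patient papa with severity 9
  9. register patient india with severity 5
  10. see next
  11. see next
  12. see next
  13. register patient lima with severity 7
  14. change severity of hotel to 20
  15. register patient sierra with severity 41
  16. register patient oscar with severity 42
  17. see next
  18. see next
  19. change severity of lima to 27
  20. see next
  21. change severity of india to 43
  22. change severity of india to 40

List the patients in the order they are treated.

[romeo, november, victor, bravo, oscar, sierra, lima]

add bravo (severity 31) → {bravo:31}
add november (severity 51) → {november:51, bravo:31}
add victor (severity 60) → {victor:60, november:51, bravo:31}
add romeo (severity 58) → {victor:60, romeo:58, november:51, bravo:31}
add hotel (severity 17) → {victor:60, romeo:58, november:51, bravo:31, hotel:17}
update victor to severity 46 → {romeo:58, november:51, victor:46, bravo:31, hotel:17}
see next → romeo; now {november:51, victor:46, bravo:31, hotel:17}
add papa (severity 9) → {november:51, victor:46, bravo:31, hotel:17, papa:9}
add india (severity 5) → {november:51, victor:46, bravo:31, hotel:17, papa:9, india:5}
see next → november; now {victor:46, bravo:31, hotel:17, papa:9, india:5}
see next → victor; now {bravo:31, hotel:17, papa:9, india:5}
see next → bravo; now {hotel:17, papa:9, india:5}
add lima (severity 7) → {hotel:17, papa:9, lima:7, india:5}
update hotel to severity 20 → {hotel:20, papa:9, lima:7, india:5}
add sierra (severity 41) → {sierra:41, hotel:20, papa:9, lima:7, india:5}
add oscar (severity 42) → {oscar:42, sierra:41, hotel:20, papa:9, lima:7, india:5}
see next → oscar; now {sierra:41, hotel:20, papa:9, lima:7, india:5}
see next → sierra; now {hotel:20, papa:9, lima:7, india:5}
update lima to severity 27 → {lima:27, hotel:20, papa:9, india:5}
see next → lima; now {hotel:20, papa:9, india:5}
update india to severity 43 → {india:43, hotel:20, papa:9}
update india to severity 40 → {india:40, hotel:20, papa:9}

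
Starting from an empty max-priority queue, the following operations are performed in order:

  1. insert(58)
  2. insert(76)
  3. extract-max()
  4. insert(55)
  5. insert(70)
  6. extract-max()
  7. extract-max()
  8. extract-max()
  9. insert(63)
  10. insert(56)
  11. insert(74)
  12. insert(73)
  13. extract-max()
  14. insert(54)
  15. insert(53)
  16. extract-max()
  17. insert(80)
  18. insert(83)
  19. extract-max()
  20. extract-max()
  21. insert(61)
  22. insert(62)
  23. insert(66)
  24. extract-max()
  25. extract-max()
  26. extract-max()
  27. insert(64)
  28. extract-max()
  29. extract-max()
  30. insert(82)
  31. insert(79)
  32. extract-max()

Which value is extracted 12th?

insert 58 → {58}
insert 76 → {76, 58}
extract-max → 76; now {58}
insert 55 → {58, 55}
insert 70 → {70, 58, 55}
extract-max → 70; now {58, 55}
extract-max → 58; now {55}
extract-max → 55; now {}
insert 63 → {63}
insert 56 → {63, 56}
insert 74 → {74, 63, 56}
insert 73 → {74, 73, 63, 56}
extract-max → 74; now {73, 63, 56}
insert 54 → {73, 63, 56, 54}
insert 53 → {73, 63, 56, 54, 53}
extract-max → 73; now {63, 56, 54, 53}
insert 80 → {80, 63, 56, 54, 53}
insert 83 → {83, 80, 63, 56, 54, 53}
extract-max → 83; now {80, 63, 56, 54, 53}
extract-max → 80; now {63, 56, 54, 53}
insert 61 → {63, 61, 56, 54, 53}
insert 62 → {63, 62, 61, 56, 54, 53}
insert 66 → {66, 63, 62, 61, 56, 54, 53}
extract-max → 66; now {63, 62, 61, 56, 54, 53}
extract-max → 63; now {62, 61, 56, 54, 53}
extract-max → 62; now {61, 56, 54, 53}
insert 64 → {64, 61, 56, 54, 53}
extract-max → 64; now {61, 56, 54, 53}
extract-max → 61; now {56, 54, 53}
insert 82 → {82, 56, 54, 53}
insert 79 → {82, 79, 56, 54, 53}
extract-max → 82; now {79, 56, 54, 53}

64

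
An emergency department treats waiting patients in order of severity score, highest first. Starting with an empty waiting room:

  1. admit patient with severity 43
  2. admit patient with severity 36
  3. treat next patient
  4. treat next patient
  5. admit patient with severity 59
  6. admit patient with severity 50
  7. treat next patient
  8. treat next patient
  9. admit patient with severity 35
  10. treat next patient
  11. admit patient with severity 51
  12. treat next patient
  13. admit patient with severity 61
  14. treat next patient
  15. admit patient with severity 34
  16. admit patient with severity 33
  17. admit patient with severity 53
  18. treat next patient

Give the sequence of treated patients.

[43, 36, 59, 50, 35, 51, 61, 53]

insert 43 → {43}
insert 36 → {43, 36}
treat next patient → 43; now {36}
treat next patient → 36; now {}
insert 59 → {59}
insert 50 → {59, 50}
treat next patient → 59; now {50}
treat next patient → 50; now {}
insert 35 → {35}
treat next patient → 35; now {}
insert 51 → {51}
treat next patient → 51; now {}
insert 61 → {61}
treat next patient → 61; now {}
insert 34 → {34}
insert 33 → {34, 33}
insert 53 → {53, 34, 33}
treat next patient → 53; now {34, 33}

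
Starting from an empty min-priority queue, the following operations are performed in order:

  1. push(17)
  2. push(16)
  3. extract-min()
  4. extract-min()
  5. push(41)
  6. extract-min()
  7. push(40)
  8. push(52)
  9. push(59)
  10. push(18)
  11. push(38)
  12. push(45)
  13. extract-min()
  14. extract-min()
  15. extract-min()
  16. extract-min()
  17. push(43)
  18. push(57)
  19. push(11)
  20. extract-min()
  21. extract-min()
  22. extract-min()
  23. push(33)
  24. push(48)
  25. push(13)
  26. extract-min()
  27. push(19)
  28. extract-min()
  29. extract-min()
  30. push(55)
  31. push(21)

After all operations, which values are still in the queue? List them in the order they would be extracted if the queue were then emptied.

insert 17 → {17}
insert 16 → {16, 17}
extract-min → 16; now {17}
extract-min → 17; now {}
insert 41 → {41}
extract-min → 41; now {}
insert 40 → {40}
insert 52 → {40, 52}
insert 59 → {40, 52, 59}
insert 18 → {18, 40, 52, 59}
insert 38 → {18, 38, 40, 52, 59}
insert 45 → {18, 38, 40, 45, 52, 59}
extract-min → 18; now {38, 40, 45, 52, 59}
extract-min → 38; now {40, 45, 52, 59}
extract-min → 40; now {45, 52, 59}
extract-min → 45; now {52, 59}
insert 43 → {43, 52, 59}
insert 57 → {43, 52, 57, 59}
insert 11 → {11, 43, 52, 57, 59}
extract-min → 11; now {43, 52, 57, 59}
extract-min → 43; now {52, 57, 59}
extract-min → 52; now {57, 59}
insert 33 → {33, 57, 59}
insert 48 → {33, 48, 57, 59}
insert 13 → {13, 33, 48, 57, 59}
extract-min → 13; now {33, 48, 57, 59}
insert 19 → {19, 33, 48, 57, 59}
extract-min → 19; now {33, 48, 57, 59}
extract-min → 33; now {48, 57, 59}
insert 55 → {48, 55, 57, 59}
insert 21 → {21, 48, 55, 57, 59}

21, 48, 55, 57, 59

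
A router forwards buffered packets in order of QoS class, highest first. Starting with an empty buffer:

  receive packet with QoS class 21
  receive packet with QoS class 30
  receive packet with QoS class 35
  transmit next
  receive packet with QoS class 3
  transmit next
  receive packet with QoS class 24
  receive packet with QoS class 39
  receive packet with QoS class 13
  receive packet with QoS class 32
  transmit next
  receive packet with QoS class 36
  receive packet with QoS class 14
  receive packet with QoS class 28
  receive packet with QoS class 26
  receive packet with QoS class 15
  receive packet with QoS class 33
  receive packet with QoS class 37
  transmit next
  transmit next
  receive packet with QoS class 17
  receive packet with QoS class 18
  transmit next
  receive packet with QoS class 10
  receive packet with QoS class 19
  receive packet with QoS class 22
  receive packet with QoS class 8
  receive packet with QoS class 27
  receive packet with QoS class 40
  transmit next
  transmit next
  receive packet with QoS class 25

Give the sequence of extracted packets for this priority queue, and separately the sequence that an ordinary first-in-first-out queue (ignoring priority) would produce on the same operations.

priority queue: 35, 30, 39, 37, 36, 33, 40, 32; FIFO queue: 21, 30, 35, 3, 24, 39, 13, 32

insert 21 → {21}
insert 30 → {30, 21}
insert 35 → {35, 30, 21}
transmit next → 35; now {30, 21}
insert 3 → {30, 21, 3}
transmit next → 30; now {21, 3}
insert 24 → {24, 21, 3}
insert 39 → {39, 24, 21, 3}
insert 13 → {39, 24, 21, 13, 3}
insert 32 → {39, 32, 24, 21, 13, 3}
transmit next → 39; now {32, 24, 21, 13, 3}
insert 36 → {36, 32, 24, 21, 13, 3}
insert 14 → {36, 32, 24, 21, 14, 13, 3}
insert 28 → {36, 32, 28, 24, 21, 14, 13, 3}
insert 26 → {36, 32, 28, 26, 24, 21, 14, 13, 3}
insert 15 → {36, 32, 28, 26, 24, 21, 15, 14, 13, 3}
insert 33 → {36, 33, 32, 28, 26, 24, 21, 15, 14, 13, 3}
insert 37 → {37, 36, 33, 32, 28, 26, 24, 21, 15, 14, 13, 3}
transmit next → 37; now {36, 33, 32, 28, 26, 24, 21, 15, 14, 13, 3}
transmit next → 36; now {33, 32, 28, 26, 24, 21, 15, 14, 13, 3}
insert 17 → {33, 32, 28, 26, 24, 21, 17, 15, 14, 13, 3}
insert 18 → {33, 32, 28, 26, 24, 21, 18, 17, 15, 14, 13, 3}
transmit next → 33; now {32, 28, 26, 24, 21, 18, 17, 15, 14, 13, 3}
insert 10 → {32, 28, 26, 24, 21, 18, 17, 15, 14, 13, 10, 3}
insert 19 → {32, 28, 26, 24, 21, 19, 18, 17, 15, 14, 13, 10, 3}
insert 22 → {32, 28, 26, 24, 22, 21, 19, 18, 17, 15, 14, 13, 10, 3}
insert 8 → {32, 28, 26, 24, 22, 21, 19, 18, 17, 15, 14, 13, 10, 8, 3}
insert 27 → {32, 28, 27, 26, 24, 22, 21, 19, 18, 17, 15, 14, 13, 10, 8, 3}
insert 40 → {40, 32, 28, 27, 26, 24, 22, 21, 19, 18, 17, 15, 14, 13, 10, 8, 3}
transmit next → 40; now {32, 28, 27, 26, 24, 22, 21, 19, 18, 17, 15, 14, 13, 10, 8, 3}
transmit next → 32; now {28, 27, 26, 24, 22, 21, 19, 18, 17, 15, 14, 13, 10, 8, 3}
insert 25 → {28, 27, 26, 25, 24, 22, 21, 19, 18, 17, 15, 14, 13, 10, 8, 3}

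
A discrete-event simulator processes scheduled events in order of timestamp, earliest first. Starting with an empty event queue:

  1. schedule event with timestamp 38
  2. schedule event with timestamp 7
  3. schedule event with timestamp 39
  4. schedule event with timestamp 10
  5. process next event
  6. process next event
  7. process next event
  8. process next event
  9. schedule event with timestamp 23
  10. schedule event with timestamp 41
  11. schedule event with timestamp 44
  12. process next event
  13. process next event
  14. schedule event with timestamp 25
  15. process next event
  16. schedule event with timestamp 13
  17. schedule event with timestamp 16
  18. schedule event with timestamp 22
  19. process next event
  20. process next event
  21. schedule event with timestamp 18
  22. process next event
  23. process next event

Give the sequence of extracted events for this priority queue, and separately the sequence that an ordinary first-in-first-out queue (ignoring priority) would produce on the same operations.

insert 38 → {38}
insert 7 → {7, 38}
insert 39 → {7, 38, 39}
insert 10 → {7, 10, 38, 39}
process next event → 7; now {10, 38, 39}
process next event → 10; now {38, 39}
process next event → 38; now {39}
process next event → 39; now {}
insert 23 → {23}
insert 41 → {23, 41}
insert 44 → {23, 41, 44}
process next event → 23; now {41, 44}
process next event → 41; now {44}
insert 25 → {25, 44}
process next event → 25; now {44}
insert 13 → {13, 44}
insert 16 → {13, 16, 44}
insert 22 → {13, 16, 22, 44}
process next event → 13; now {16, 22, 44}
process next event → 16; now {22, 44}
insert 18 → {18, 22, 44}
process next event → 18; now {22, 44}
process next event → 22; now {44}

priority queue: 7 → 10 → 38 → 39 → 23 → 41 → 25 → 13 → 16 → 18 → 22; FIFO queue: [38, 7, 39, 10, 23, 41, 44, 25, 13, 16, 22]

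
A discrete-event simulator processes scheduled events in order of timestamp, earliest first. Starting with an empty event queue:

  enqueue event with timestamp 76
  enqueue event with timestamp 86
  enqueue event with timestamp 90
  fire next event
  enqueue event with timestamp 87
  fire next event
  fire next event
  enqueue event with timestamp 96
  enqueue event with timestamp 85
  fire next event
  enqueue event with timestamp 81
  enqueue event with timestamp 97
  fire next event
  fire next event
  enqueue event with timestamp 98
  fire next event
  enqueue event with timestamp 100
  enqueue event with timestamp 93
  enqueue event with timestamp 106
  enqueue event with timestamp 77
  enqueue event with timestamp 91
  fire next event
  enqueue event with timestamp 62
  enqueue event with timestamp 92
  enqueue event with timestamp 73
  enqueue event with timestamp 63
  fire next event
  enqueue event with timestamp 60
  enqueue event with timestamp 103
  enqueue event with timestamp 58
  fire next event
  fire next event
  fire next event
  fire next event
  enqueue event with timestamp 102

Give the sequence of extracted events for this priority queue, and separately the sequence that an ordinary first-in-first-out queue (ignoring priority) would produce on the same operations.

insert 76 → {76}
insert 86 → {76, 86}
insert 90 → {76, 86, 90}
fire next event → 76; now {86, 90}
insert 87 → {86, 87, 90}
fire next event → 86; now {87, 90}
fire next event → 87; now {90}
insert 96 → {90, 96}
insert 85 → {85, 90, 96}
fire next event → 85; now {90, 96}
insert 81 → {81, 90, 96}
insert 97 → {81, 90, 96, 97}
fire next event → 81; now {90, 96, 97}
fire next event → 90; now {96, 97}
insert 98 → {96, 97, 98}
fire next event → 96; now {97, 98}
insert 100 → {97, 98, 100}
insert 93 → {93, 97, 98, 100}
insert 106 → {93, 97, 98, 100, 106}
insert 77 → {77, 93, 97, 98, 100, 106}
insert 91 → {77, 91, 93, 97, 98, 100, 106}
fire next event → 77; now {91, 93, 97, 98, 100, 106}
insert 62 → {62, 91, 93, 97, 98, 100, 106}
insert 92 → {62, 91, 92, 93, 97, 98, 100, 106}
insert 73 → {62, 73, 91, 92, 93, 97, 98, 100, 106}
insert 63 → {62, 63, 73, 91, 92, 93, 97, 98, 100, 106}
fire next event → 62; now {63, 73, 91, 92, 93, 97, 98, 100, 106}
insert 60 → {60, 63, 73, 91, 92, 93, 97, 98, 100, 106}
insert 103 → {60, 63, 73, 91, 92, 93, 97, 98, 100, 103, 106}
insert 58 → {58, 60, 63, 73, 91, 92, 93, 97, 98, 100, 103, 106}
fire next event → 58; now {60, 63, 73, 91, 92, 93, 97, 98, 100, 103, 106}
fire next event → 60; now {63, 73, 91, 92, 93, 97, 98, 100, 103, 106}
fire next event → 63; now {73, 91, 92, 93, 97, 98, 100, 103, 106}
fire next event → 73; now {91, 92, 93, 97, 98, 100, 103, 106}
insert 102 → {91, 92, 93, 97, 98, 100, 102, 103, 106}

priority queue: [76, 86, 87, 85, 81, 90, 96, 77, 62, 58, 60, 63, 73]; FIFO queue: 76, 86, 90, 87, 96, 85, 81, 97, 98, 100, 93, 106, 77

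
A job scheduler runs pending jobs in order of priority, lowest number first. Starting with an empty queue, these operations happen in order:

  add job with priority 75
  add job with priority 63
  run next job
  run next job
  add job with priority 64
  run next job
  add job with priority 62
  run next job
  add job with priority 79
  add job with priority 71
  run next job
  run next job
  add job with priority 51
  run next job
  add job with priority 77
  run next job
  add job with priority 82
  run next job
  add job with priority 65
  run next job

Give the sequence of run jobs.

63, 75, 64, 62, 71, 79, 51, 77, 82, 65

insert 75 → {75}
insert 63 → {63, 75}
run next job → 63; now {75}
run next job → 75; now {}
insert 64 → {64}
run next job → 64; now {}
insert 62 → {62}
run next job → 62; now {}
insert 79 → {79}
insert 71 → {71, 79}
run next job → 71; now {79}
run next job → 79; now {}
insert 51 → {51}
run next job → 51; now {}
insert 77 → {77}
run next job → 77; now {}
insert 82 → {82}
run next job → 82; now {}
insert 65 → {65}
run next job → 65; now {}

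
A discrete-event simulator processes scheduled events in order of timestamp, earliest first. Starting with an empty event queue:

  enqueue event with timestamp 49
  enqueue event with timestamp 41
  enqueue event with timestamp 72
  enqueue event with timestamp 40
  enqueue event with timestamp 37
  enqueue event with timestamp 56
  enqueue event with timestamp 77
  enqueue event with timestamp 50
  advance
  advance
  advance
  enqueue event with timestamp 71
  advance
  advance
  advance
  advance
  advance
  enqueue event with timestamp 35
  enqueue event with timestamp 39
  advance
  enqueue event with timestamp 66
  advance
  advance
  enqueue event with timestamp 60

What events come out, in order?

insert 49 → {49}
insert 41 → {41, 49}
insert 72 → {41, 49, 72}
insert 40 → {40, 41, 49, 72}
insert 37 → {37, 40, 41, 49, 72}
insert 56 → {37, 40, 41, 49, 56, 72}
insert 77 → {37, 40, 41, 49, 56, 72, 77}
insert 50 → {37, 40, 41, 49, 50, 56, 72, 77}
advance → 37; now {40, 41, 49, 50, 56, 72, 77}
advance → 40; now {41, 49, 50, 56, 72, 77}
advance → 41; now {49, 50, 56, 72, 77}
insert 71 → {49, 50, 56, 71, 72, 77}
advance → 49; now {50, 56, 71, 72, 77}
advance → 50; now {56, 71, 72, 77}
advance → 56; now {71, 72, 77}
advance → 71; now {72, 77}
advance → 72; now {77}
insert 35 → {35, 77}
insert 39 → {35, 39, 77}
advance → 35; now {39, 77}
insert 66 → {39, 66, 77}
advance → 39; now {66, 77}
advance → 66; now {77}
insert 60 → {60, 77}

37 → 40 → 41 → 49 → 50 → 56 → 71 → 72 → 35 → 39 → 66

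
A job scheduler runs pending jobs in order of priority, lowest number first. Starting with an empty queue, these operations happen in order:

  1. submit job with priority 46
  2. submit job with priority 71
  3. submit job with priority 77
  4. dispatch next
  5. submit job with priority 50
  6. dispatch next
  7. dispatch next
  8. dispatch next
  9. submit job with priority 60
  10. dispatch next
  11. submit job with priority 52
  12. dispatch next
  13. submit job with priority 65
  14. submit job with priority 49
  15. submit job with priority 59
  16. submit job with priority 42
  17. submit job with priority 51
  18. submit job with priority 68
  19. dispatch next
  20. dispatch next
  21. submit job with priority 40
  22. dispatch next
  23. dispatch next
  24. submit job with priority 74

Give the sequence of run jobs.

insert 46 → {46}
insert 71 → {46, 71}
insert 77 → {46, 71, 77}
dispatch next → 46; now {71, 77}
insert 50 → {50, 71, 77}
dispatch next → 50; now {71, 77}
dispatch next → 71; now {77}
dispatch next → 77; now {}
insert 60 → {60}
dispatch next → 60; now {}
insert 52 → {52}
dispatch next → 52; now {}
insert 65 → {65}
insert 49 → {49, 65}
insert 59 → {49, 59, 65}
insert 42 → {42, 49, 59, 65}
insert 51 → {42, 49, 51, 59, 65}
insert 68 → {42, 49, 51, 59, 65, 68}
dispatch next → 42; now {49, 51, 59, 65, 68}
dispatch next → 49; now {51, 59, 65, 68}
insert 40 → {40, 51, 59, 65, 68}
dispatch next → 40; now {51, 59, 65, 68}
dispatch next → 51; now {59, 65, 68}
insert 74 → {59, 65, 68, 74}

[46, 50, 71, 77, 60, 52, 42, 49, 40, 51]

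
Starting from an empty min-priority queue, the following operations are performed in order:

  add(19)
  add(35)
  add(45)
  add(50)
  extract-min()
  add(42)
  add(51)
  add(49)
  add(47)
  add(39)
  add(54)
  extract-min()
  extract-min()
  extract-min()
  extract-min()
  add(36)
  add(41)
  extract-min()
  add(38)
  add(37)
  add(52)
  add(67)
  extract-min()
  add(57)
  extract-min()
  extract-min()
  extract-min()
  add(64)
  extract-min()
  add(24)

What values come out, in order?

insert 19 → {19}
insert 35 → {19, 35}
insert 45 → {19, 35, 45}
insert 50 → {19, 35, 45, 50}
extract-min → 19; now {35, 45, 50}
insert 42 → {35, 42, 45, 50}
insert 51 → {35, 42, 45, 50, 51}
insert 49 → {35, 42, 45, 49, 50, 51}
insert 47 → {35, 42, 45, 47, 49, 50, 51}
insert 39 → {35, 39, 42, 45, 47, 49, 50, 51}
insert 54 → {35, 39, 42, 45, 47, 49, 50, 51, 54}
extract-min → 35; now {39, 42, 45, 47, 49, 50, 51, 54}
extract-min → 39; now {42, 45, 47, 49, 50, 51, 54}
extract-min → 42; now {45, 47, 49, 50, 51, 54}
extract-min → 45; now {47, 49, 50, 51, 54}
insert 36 → {36, 47, 49, 50, 51, 54}
insert 41 → {36, 41, 47, 49, 50, 51, 54}
extract-min → 36; now {41, 47, 49, 50, 51, 54}
insert 38 → {38, 41, 47, 49, 50, 51, 54}
insert 37 → {37, 38, 41, 47, 49, 50, 51, 54}
insert 52 → {37, 38, 41, 47, 49, 50, 51, 52, 54}
insert 67 → {37, 38, 41, 47, 49, 50, 51, 52, 54, 67}
extract-min → 37; now {38, 41, 47, 49, 50, 51, 52, 54, 67}
insert 57 → {38, 41, 47, 49, 50, 51, 52, 54, 57, 67}
extract-min → 38; now {41, 47, 49, 50, 51, 52, 54, 57, 67}
extract-min → 41; now {47, 49, 50, 51, 52, 54, 57, 67}
extract-min → 47; now {49, 50, 51, 52, 54, 57, 67}
insert 64 → {49, 50, 51, 52, 54, 57, 64, 67}
extract-min → 49; now {50, 51, 52, 54, 57, 64, 67}
insert 24 → {24, 50, 51, 52, 54, 57, 64, 67}

[19, 35, 39, 42, 45, 36, 37, 38, 41, 47, 49]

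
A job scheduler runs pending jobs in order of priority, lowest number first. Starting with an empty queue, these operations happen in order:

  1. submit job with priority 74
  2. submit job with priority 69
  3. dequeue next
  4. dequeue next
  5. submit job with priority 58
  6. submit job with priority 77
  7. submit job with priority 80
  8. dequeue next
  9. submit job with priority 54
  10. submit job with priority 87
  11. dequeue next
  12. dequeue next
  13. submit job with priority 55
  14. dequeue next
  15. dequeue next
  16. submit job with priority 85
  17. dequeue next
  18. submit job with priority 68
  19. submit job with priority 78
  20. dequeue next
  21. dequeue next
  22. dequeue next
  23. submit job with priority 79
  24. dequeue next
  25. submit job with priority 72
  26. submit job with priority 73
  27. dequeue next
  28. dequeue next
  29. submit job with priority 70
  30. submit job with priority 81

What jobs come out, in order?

69 → 74 → 58 → 54 → 77 → 55 → 80 → 85 → 68 → 78 → 87 → 79 → 72 → 73

insert 74 → {74}
insert 69 → {69, 74}
dequeue next → 69; now {74}
dequeue next → 74; now {}
insert 58 → {58}
insert 77 → {58, 77}
insert 80 → {58, 77, 80}
dequeue next → 58; now {77, 80}
insert 54 → {54, 77, 80}
insert 87 → {54, 77, 80, 87}
dequeue next → 54; now {77, 80, 87}
dequeue next → 77; now {80, 87}
insert 55 → {55, 80, 87}
dequeue next → 55; now {80, 87}
dequeue next → 80; now {87}
insert 85 → {85, 87}
dequeue next → 85; now {87}
insert 68 → {68, 87}
insert 78 → {68, 78, 87}
dequeue next → 68; now {78, 87}
dequeue next → 78; now {87}
dequeue next → 87; now {}
insert 79 → {79}
dequeue next → 79; now {}
insert 72 → {72}
insert 73 → {72, 73}
dequeue next → 72; now {73}
dequeue next → 73; now {}
insert 70 → {70}
insert 81 → {70, 81}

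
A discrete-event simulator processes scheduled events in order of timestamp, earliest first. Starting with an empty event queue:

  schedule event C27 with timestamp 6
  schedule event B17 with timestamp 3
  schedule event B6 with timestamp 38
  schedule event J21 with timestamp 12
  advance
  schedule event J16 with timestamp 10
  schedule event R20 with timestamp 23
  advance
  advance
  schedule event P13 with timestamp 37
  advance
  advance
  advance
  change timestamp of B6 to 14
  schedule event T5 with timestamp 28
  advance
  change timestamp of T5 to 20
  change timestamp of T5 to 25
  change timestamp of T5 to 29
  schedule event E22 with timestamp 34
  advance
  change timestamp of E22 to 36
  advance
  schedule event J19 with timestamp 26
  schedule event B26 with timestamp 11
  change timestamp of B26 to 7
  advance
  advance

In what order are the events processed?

B17, C27, J16, J21, R20, P13, B6, T5, E22, B26, J19

add C27 (timestamp 6) → {C27:6}
add B17 (timestamp 3) → {B17:3, C27:6}
add B6 (timestamp 38) → {B17:3, C27:6, B6:38}
add J21 (timestamp 12) → {B17:3, C27:6, J21:12, B6:38}
advance → B17; now {C27:6, J21:12, B6:38}
add J16 (timestamp 10) → {C27:6, J16:10, J21:12, B6:38}
add R20 (timestamp 23) → {C27:6, J16:10, J21:12, R20:23, B6:38}
advance → C27; now {J16:10, J21:12, R20:23, B6:38}
advance → J16; now {J21:12, R20:23, B6:38}
add P13 (timestamp 37) → {J21:12, R20:23, P13:37, B6:38}
advance → J21; now {R20:23, P13:37, B6:38}
advance → R20; now {P13:37, B6:38}
advance → P13; now {B6:38}
update B6 to timestamp 14 → {B6:14}
add T5 (timestamp 28) → {B6:14, T5:28}
advance → B6; now {T5:28}
update T5 to timestamp 20 → {T5:20}
update T5 to timestamp 25 → {T5:25}
update T5 to timestamp 29 → {T5:29}
add E22 (timestamp 34) → {T5:29, E22:34}
advance → T5; now {E22:34}
update E22 to timestamp 36 → {E22:36}
advance → E22; now {}
add J19 (timestamp 26) → {J19:26}
add B26 (timestamp 11) → {B26:11, J19:26}
update B26 to timestamp 7 → {B26:7, J19:26}
advance → B26; now {J19:26}
advance → J19; now {}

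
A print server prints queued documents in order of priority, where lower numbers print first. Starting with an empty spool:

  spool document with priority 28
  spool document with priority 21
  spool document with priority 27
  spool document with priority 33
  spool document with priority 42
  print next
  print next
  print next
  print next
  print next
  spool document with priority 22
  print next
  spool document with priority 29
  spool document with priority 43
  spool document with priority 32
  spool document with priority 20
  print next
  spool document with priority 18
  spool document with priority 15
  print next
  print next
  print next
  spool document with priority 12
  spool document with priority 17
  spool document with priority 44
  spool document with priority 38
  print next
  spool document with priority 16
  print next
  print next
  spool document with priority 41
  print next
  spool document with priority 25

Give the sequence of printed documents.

insert 28 → {28}
insert 21 → {21, 28}
insert 27 → {21, 27, 28}
insert 33 → {21, 27, 28, 33}
insert 42 → {21, 27, 28, 33, 42}
print next → 21; now {27, 28, 33, 42}
print next → 27; now {28, 33, 42}
print next → 28; now {33, 42}
print next → 33; now {42}
print next → 42; now {}
insert 22 → {22}
print next → 22; now {}
insert 29 → {29}
insert 43 → {29, 43}
insert 32 → {29, 32, 43}
insert 20 → {20, 29, 32, 43}
print next → 20; now {29, 32, 43}
insert 18 → {18, 29, 32, 43}
insert 15 → {15, 18, 29, 32, 43}
print next → 15; now {18, 29, 32, 43}
print next → 18; now {29, 32, 43}
print next → 29; now {32, 43}
insert 12 → {12, 32, 43}
insert 17 → {12, 17, 32, 43}
insert 44 → {12, 17, 32, 43, 44}
insert 38 → {12, 17, 32, 38, 43, 44}
print next → 12; now {17, 32, 38, 43, 44}
insert 16 → {16, 17, 32, 38, 43, 44}
print next → 16; now {17, 32, 38, 43, 44}
print next → 17; now {32, 38, 43, 44}
insert 41 → {32, 38, 41, 43, 44}
print next → 32; now {38, 41, 43, 44}
insert 25 → {25, 38, 41, 43, 44}

21, 27, 28, 33, 42, 22, 20, 15, 18, 29, 12, 16, 17, 32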